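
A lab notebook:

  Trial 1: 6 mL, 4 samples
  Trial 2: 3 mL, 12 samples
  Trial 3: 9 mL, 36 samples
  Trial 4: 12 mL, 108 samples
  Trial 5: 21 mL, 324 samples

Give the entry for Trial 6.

33 mL, 972 samples

ML goes 6, 3, 9, 12, 21 → 33 (each term is the sum of the two before it).
For the samples, ×3 each step: 4, 12, 36, 108, 324 → 972.
Combining the parts gives 33 mL, 972 samples.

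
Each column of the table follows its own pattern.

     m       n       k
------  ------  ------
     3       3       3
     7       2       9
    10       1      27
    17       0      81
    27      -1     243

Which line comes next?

44  -2  729

For the column m, each term is the sum of the two before it: 3, 7, 10, 17, 27 → 44.
Column n: −1 each step; 3, 2, 1, 0, -1 → -2.
For the column k, ×3 each step: 3, 9, 27, 81, 243 → 729.
So the next line is 44  -2  729.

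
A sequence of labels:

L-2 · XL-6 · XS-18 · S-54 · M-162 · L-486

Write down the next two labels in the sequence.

XL-1458, XS-4374

Size: repeats L → XL → XS → S → M; L, XL, XS, S, M, L → XL → XS.
Second component goes 2, 6, 18, 54, 162, 486 → 1458 → 4374 (×3 each step).
So the next two labels are XL-1458 and XS-4374.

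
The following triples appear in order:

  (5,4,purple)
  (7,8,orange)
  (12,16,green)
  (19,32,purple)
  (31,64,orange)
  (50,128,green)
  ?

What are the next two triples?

(81,256,purple), (131,512,orange)

First part — each term is the sum of the two before it: 5, 7, 12, 19, 31, 50 → 81 → 131.
For the second part, ×2 each step: 4, 8, 16, 32, 64, 128 → 256 → 512.
For the colour, repeats purple → orange → green: purple, orange, green, purple, orange, green → purple → orange.
Putting the parts together: (81,256,purple) and then (131,512,orange).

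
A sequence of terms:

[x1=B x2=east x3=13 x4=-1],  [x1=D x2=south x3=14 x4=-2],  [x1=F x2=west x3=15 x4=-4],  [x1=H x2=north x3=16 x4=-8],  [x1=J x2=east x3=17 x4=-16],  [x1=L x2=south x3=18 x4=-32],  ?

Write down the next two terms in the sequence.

X1 goes B, D, F, H, J, L → N → P (letters move forward 2 places in the alphabet).
X2 — repeats east → south → west → north: east, south, west, north, east, south → west → north.
X3: +1 each step; 13, 14, 15, 16, 17, 18 → 19 → 20.
X4: -1, -2, -4, -8, -16, -32 → -64 → -128 (×2 each step).
Putting the parts together: [x1=N x2=west x3=19 x4=-64] and then [x1=P x2=north x3=20 x4=-128].

[x1=N x2=west x3=19 x4=-64], [x1=P x2=north x3=20 x4=-128]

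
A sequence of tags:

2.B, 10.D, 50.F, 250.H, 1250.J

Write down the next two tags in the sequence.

6250.L then 31250.N

First component: ×5 each step; 2, 10, 50, 250, 1250 → 6250 → 31250.
Letter: B, D, F, H, J → L → N (letters move forward 2 places in the alphabet).
So the next two tags are 6250.L and 31250.N.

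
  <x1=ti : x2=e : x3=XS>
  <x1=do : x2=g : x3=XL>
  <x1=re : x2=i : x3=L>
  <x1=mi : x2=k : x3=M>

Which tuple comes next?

X1 goes ti, do, re, mi → fa (runs through the solfège scale do→ti).
X2 — letters move forward 2 places in the alphabet: e, g, i, k → m.
For the x3, runs backward through clothing sizes XS→XL: XS, XL, L, M → S.
Putting it together: <x1=fa : x2=m : x3=S>.

<x1=fa : x2=m : x3=S>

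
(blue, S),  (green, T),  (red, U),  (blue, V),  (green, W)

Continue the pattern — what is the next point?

(red, X)

Colour — repeats blue → green → red: blue, green, red, blue, green → red.
Letter: letters move forward 1 place in the alphabet, so S, T, U, V, W → X.
So the next point is (red, X).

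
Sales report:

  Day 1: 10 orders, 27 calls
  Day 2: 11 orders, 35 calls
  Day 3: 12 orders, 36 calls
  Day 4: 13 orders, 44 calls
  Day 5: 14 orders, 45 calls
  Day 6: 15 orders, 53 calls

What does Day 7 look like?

Orders — +1 each step: 10, 11, 12, 13, 14, 15 → 16.
Calls: 27, 35, 36, 44, 45, 53 → 54 (alternating steps +8, +1, +8, +1, …).
Combining the parts gives 16 orders, 54 calls.

16 orders, 54 calls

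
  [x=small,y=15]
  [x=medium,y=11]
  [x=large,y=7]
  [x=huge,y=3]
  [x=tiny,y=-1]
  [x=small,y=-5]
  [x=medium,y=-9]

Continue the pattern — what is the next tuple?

X goes small, medium, large, huge, tiny, small, medium → large (repeats small → medium → large → huge → tiny).
Y goes 15, 11, 7, 3, -1, -5, -9 → -13 (−4 each step).
Putting it together: [x=large,y=-13].

[x=large,y=-13]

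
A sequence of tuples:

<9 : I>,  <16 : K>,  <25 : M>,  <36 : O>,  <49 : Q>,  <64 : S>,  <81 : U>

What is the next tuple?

First value: perfect squares: 3², 4², 5², …; 9, 16, 25, 36, 49, 64, 81 → 100.
For the letter, letters move forward 2 places in the alphabet: I, K, M, O, Q, S, U → W.
So the next tuple is <100 : W>.

<100 : W>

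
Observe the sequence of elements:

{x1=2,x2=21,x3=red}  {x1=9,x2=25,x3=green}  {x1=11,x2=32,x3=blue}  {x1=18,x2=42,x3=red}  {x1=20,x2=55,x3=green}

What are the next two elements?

X1: 2, 9, 11, 18, 20 → 27 → 29 (alternating steps +7, +2, +7, +2, …).
X2: differences are 4, 7, 10, … (increasing by 3 each time); 21, 25, 32, 42, 55 → 71 → 90.
X3: repeats red → green → blue; red, green, blue, red, green → blue → red.
So the next two elements are {x1=27,x2=71,x3=blue} and {x1=29,x2=90,x3=red}.

{x1=27,x2=71,x3=blue}, {x1=29,x2=90,x3=red}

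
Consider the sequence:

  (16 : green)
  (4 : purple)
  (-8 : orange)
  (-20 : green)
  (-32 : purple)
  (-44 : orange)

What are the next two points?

First slot: 16, 4, -8, -20, -32, -44 → -56 → -68 (−12 each step).
For the colour, repeats green → purple → orange: green, purple, orange, green, purple, orange → green → purple.
So the next two points are (-56 : green) and (-68 : purple).

(-56 : green), (-68 : purple)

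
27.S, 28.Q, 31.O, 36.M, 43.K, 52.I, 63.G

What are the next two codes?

First component goes 27, 28, 31, 36, 43, 52, 63 → 76 → 91 (differences are 1, 3, 5, … (increasing by 2 each time)).
Letter: S, Q, O, M, K, I, G → E → C (letters move back 2 places in the alphabet).
So the next two codes are 76.E and 91.C.

76.E then 91.C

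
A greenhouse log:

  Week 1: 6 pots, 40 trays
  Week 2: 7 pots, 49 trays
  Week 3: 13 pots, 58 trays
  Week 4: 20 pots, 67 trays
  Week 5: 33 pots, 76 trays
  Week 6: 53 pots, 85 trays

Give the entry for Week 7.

86 pots, 94 trays

Pots goes 6, 7, 13, 20, 33, 53 → 86 (each term is the sum of the two before it).
Trays: 40, 49, 58, 67, 76, 85 → 94 (+9 each step).
Combining the parts gives 86 pots, 94 trays.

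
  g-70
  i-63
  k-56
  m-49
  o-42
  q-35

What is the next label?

Letter: letters move forward 2 places in the alphabet; g, i, k, m, o, q → s.
Second component: −7 each step, so 70, 63, 56, 49, 42, 35 → 28.
So the next label is s-28.

s-28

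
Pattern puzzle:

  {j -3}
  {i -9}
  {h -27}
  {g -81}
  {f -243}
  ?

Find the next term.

Letter: j, i, h, g, f → e (letters move back 1 place in the alphabet).
For the second part, ×3 each step: -3, -9, -27, -81, -243 → -729.
So the next term is {e -729}.

{e -729}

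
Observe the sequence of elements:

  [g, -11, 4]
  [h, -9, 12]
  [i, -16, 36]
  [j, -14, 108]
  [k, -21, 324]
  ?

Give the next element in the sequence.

Letter: letters move forward 1 place in the alphabet, so g, h, i, j, k → l.
Second component — alternating steps +2, −7, +2, −7, …: -11, -9, -16, -14, -21 → -19.
Third component: 4, 12, 36, 108, 324 → 972 (×3 each step).
So the next element is [l, -19, 972].

[l, -19, 972]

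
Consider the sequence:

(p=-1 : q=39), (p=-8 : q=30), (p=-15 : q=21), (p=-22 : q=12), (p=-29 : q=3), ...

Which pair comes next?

(p=-36 : q=-6)

P: −7 each step; -1, -8, -15, -22, -29 → -36.
Q goes 39, 30, 21, 12, 3 → -6 (−9 each step).
Putting it together: (p=-36 : q=-6).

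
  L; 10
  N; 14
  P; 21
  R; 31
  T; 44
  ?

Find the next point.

V; 60

Letter goes L, N, P, R, T → V (letters move forward 2 places in the alphabet).
Second slot: differences are 4, 7, 10, … (increasing by 3 each time); 10, 14, 21, 31, 44 → 60.
Combining the parts gives V; 60.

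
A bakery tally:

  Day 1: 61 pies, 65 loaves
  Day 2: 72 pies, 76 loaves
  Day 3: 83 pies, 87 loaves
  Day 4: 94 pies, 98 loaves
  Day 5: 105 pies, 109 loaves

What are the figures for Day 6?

116 pies, 120 loaves

Pies: 61, 72, 83, 94, 105 → 116 (+11 each step).
Loaves goes 65, 76, 87, 98, 109 → 120 (always 4 more than the pies).
Putting it together: 116 pies, 120 loaves.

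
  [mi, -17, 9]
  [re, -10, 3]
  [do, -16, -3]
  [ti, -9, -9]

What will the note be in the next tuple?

la

Note: mi, re, do, ti → la (runs backward through the solfège scale do→ti).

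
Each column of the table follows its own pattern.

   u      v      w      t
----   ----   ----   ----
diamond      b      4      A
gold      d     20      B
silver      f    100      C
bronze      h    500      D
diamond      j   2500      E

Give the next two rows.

Column u: diamond, gold, silver, bronze, diamond → gold → silver (repeats diamond → gold → silver → bronze).
For the column v, letters move forward 2 places in the alphabet: b, d, f, h, j → l → n.
Column w goes 4, 20, 100, 500, 2500 → 12500 → 62500 (×5 each step).
Column t: letters move forward 1 place in the alphabet; A, B, C, D, E → F → G.
Putting the parts together: gold  l  12500  F and then silver  n  62500  G.

gold  l  12500  F; silver  n  62500  G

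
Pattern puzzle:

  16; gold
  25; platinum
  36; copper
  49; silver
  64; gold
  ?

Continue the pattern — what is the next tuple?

81; platinum

First component — perfect squares: 4², 5², 6², …: 16, 25, 36, 49, 64 → 81.
For the metal, repeats gold → platinum → copper → silver: gold, platinum, copper, silver, gold → platinum.
Putting it together: 81; platinum.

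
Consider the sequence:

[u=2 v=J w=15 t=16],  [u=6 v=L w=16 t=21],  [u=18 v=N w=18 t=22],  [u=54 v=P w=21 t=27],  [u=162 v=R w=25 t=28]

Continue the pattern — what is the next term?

[u=486 v=T w=30 t=33]

U — ×3 each step: 2, 6, 18, 54, 162 → 486.
V: letters move forward 2 places in the alphabet; J, L, N, P, R → T.
W — differences are 1, 2, 3, … (increasing by 1 each time): 15, 16, 18, 21, 25 → 30.
T: 16, 21, 22, 27, 28 → 33 (alternating steps +5, +1, +5, +1, …).
Putting it together: [u=486 v=T w=30 t=33].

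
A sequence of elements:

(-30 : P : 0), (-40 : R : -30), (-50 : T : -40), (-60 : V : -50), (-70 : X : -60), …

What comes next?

(-80 : Z : -70)

For the first slot, −10 each step: -30, -40, -50, -60, -70 → -80.
Letter: P, R, T, V, X → Z (letters move forward 2 places in the alphabet).
Third slot — always the previous value of the first slot: 0, -30, -40, -50, -60 → -70.
Combining the parts gives (-80 : Z : -70).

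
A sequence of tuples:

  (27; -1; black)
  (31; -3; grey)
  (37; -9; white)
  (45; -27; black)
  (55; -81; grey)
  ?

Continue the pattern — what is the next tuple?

For the first entry, differences are 4, 6, 8, … (increasing by 2 each time): 27, 31, 37, 45, 55 → 67.
Second entry goes -1, -3, -9, -27, -81 → -243 (×3 each step).
For the shade, repeats black → grey → white: black, grey, white, black, grey → white.
Combining the parts gives (67; -243; white).

(67; -243; white)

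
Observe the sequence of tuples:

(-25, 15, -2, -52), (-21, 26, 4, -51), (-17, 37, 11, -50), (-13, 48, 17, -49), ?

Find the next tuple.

(-9, 59, 24, -48)

For the first slot, +4 each step: -25, -21, -17, -13 → -9.
Second slot — +11 each step: 15, 26, 37, 48 → 59.
For the third slot, alternating steps +6, +7, +6, +7, …: -2, 4, 11, 17 → 24.
Fourth slot — +1 each step: -52, -51, -50, -49 → -48.
Combining the parts gives (-9, 59, 24, -48).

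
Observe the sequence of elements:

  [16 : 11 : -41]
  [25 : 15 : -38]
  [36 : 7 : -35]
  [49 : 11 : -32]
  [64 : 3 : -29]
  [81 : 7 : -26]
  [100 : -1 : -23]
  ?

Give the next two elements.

First coordinate: 16, 25, 36, 49, 64, 81, 100 → 121 → 144 (perfect squares: 4², 5², 6², …).
Second coordinate: 11, 15, 7, 11, 3, 7, -1 → 3 → -5 (alternating steps +4, −8, +4, −8, …).
Third coordinate — +3 each step: -41, -38, -35, -32, -29, -26, -23 → -20 → -17.
Putting the parts together: [121 : 3 : -20] and then [144 : -5 : -17].

[121 : 3 : -20], [144 : -5 : -17]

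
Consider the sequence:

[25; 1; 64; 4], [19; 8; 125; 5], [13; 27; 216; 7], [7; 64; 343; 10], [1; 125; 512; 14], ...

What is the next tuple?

[-5; 216; 729; 19]

For the first entry, −6 each step: 25, 19, 13, 7, 1 → -5.
Second entry — perfect cubes: 1³, 2³, 3³, …: 1, 8, 27, 64, 125 → 216.
Third entry: perfect cubes: 4³, 5³, 6³, …, so 64, 125, 216, 343, 512 → 729.
Fourth entry: differences are 1, 2, 3, … (increasing by 1 each time), so 4, 5, 7, 10, 14 → 19.
Putting it together: [-5; 216; 729; 19].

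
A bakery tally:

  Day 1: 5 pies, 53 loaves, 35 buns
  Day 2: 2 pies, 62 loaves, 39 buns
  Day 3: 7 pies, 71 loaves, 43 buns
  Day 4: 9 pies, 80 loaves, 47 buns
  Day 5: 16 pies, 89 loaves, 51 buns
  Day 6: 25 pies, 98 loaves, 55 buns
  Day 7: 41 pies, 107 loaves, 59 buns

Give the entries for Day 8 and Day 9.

66 pies, 116 loaves, 63 buns; 107 pies, 125 loaves, 67 buns

Pies: each term is the sum of the two before it, so 5, 2, 7, 9, 16, 25, 41 → 66 → 107.
Loaves — +9 each step: 53, 62, 71, 80, 89, 98, 107 → 116 → 125.
Buns: +4 each step, so 35, 39, 43, 47, 51, 55, 59 → 63 → 67.
Putting the parts together: 66 pies, 116 loaves, 63 buns and then 107 pies, 125 loaves, 67 buns.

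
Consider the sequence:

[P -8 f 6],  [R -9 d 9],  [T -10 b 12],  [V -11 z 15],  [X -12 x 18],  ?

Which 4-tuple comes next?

First letter: P, R, T, V, X → Z (letters move forward 2 places in the alphabet).
Second value — −1 each step: -8, -9, -10, -11, -12 → -13.
Second letter goes f, d, b, z, x → v (letters move back 2 places in the alphabet, wrapping A→Z).
Fourth value: 6, 9, 12, 15, 18 → 21 (+3 each step).
So the next 4-tuple is [Z -13 v 21].

[Z -13 v 21]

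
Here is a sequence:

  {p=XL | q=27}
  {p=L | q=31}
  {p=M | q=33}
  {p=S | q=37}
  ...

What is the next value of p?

XS

P: XL, L, M, S → XS (runs backward through clothing sizes XS→XL).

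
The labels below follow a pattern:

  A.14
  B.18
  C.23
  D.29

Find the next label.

Letter: A, B, C, D → E (letters move forward 1 place in the alphabet).
Second component: differences are 4, 5, 6, … (increasing by 1 each time), so 14, 18, 23, 29 → 36.
Putting it together: E.36.

E.36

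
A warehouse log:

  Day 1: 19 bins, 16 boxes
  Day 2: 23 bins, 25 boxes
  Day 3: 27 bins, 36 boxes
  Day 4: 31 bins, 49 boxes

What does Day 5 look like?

35 bins, 64 boxes

For the bins, +4 each step: 19, 23, 27, 31 → 35.
Boxes goes 16, 25, 36, 49 → 64 (perfect squares: 4², 5², 6², …).
Putting it together: 35 bins, 64 boxes.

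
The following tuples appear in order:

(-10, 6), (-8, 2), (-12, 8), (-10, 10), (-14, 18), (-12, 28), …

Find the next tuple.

First component: alternating steps +2, −4, +2, −4, …, so -10, -8, -12, -10, -14, -12 → -16.
Second component: each term is the sum of the two before it, so 6, 2, 8, 10, 18, 28 → 46.
Combining the parts gives (-16, 46).

(-16, 46)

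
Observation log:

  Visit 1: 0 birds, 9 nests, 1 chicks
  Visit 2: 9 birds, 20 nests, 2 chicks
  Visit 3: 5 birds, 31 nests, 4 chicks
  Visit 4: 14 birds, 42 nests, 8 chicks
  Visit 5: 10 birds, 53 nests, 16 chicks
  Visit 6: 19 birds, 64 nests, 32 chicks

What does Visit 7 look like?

For the birds, alternating steps +9, −4, +9, −4, …: 0, 9, 5, 14, 10, 19 → 15.
Nests: 9, 20, 31, 42, 53, 64 → 75 (+11 each step).
Chicks: 1, 2, 4, 8, 16, 32 → 64 (×2 each step).
So the next line is 15 birds, 75 nests, 64 chicks.

15 birds, 75 nests, 64 chicks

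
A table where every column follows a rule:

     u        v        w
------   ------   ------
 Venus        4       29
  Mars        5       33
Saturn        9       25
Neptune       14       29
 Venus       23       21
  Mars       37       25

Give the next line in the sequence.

For the column u, repeats Venus → Mars → Saturn → Neptune: Venus, Mars, Saturn, Neptune, Venus, Mars → Saturn.
Column v: each term is the sum of the two before it, so 4, 5, 9, 14, 23, 37 → 60.
Column w — alternating steps +4, −8, +4, −8, …: 29, 33, 25, 29, 21, 25 → 17.
Combining the parts gives Saturn  60  17.

Saturn  60  17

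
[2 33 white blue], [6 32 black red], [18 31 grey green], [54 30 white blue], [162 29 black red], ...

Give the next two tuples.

[486 28 grey green], [1458 27 white blue]

First entry: 2, 6, 18, 54, 162 → 486 → 1458 (×3 each step).
Second entry: −1 each step, so 33, 32, 31, 30, 29 → 28 → 27.
Shade: repeats white → black → grey, so white, black, grey, white, black → grey → white.
Colour: repeats blue → red → green; blue, red, green, blue, red → green → blue.
Putting the parts together: [486 28 grey green] and then [1458 27 white blue].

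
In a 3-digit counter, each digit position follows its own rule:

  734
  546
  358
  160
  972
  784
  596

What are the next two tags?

308 then 110

First digit: 7, 5, 3, 1, 9, 7, 5 → 3 → 1 (−2 each step, mod 10).
Second digit: 3, 4, 5, 6, 7, 8, 9 → 0 → 1 (+1 each step, mod 10).
Third digit — +2 each step, mod 10: 4, 6, 8, 0, 2, 4, 6 → 8 → 0.
So the next two tags are 308 and 110.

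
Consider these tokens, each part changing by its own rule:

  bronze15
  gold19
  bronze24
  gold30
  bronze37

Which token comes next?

gold45

Rank: bronze, gold, bronze, gold, bronze → gold (alternates bronze ↔ gold).
Second component — differences are 4, 5, 6, … (increasing by 1 each time): 15, 19, 24, 30, 37 → 45.
Combining the parts gives gold45.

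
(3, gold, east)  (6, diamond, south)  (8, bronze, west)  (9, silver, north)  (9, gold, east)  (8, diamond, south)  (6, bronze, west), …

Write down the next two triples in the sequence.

First coordinate goes 3, 6, 8, 9, 9, 8, 6 → 3 → -1 (differences are 3, 2, 1, … (decreasing by 1 each time)).
Rank goes gold, diamond, bronze, silver, gold, diamond, bronze → silver → gold (repeats gold → diamond → bronze → silver).
Direction goes east, south, west, north, east, south, west → north → east (repeats east → south → west → north).
So the next two triples are (3, silver, north) and (-1, gold, east).

(3, silver, north), (-1, gold, east)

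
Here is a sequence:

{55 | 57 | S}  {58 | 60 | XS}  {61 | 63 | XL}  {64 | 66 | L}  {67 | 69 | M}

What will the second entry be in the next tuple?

72

First entry: 55, 58, 61, 64, 67 → 70 (+3 each step).
Second entry: always 2 more than the first entry, so 57, 60, 63, 66, 69 → 72.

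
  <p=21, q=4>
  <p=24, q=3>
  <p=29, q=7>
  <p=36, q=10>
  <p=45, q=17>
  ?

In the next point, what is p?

56

For the p, differences are 3, 5, 7, … (increasing by 2 each time): 21, 24, 29, 36, 45 → 56.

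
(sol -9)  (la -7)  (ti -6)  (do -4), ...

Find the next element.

(re -3)

Note: sol, la, ti, do → re (runs through the solfège scale do→ti).
Second part: alternating steps +2, +1, +2, +1, …; -9, -7, -6, -4 → -3.
Putting it together: (re -3).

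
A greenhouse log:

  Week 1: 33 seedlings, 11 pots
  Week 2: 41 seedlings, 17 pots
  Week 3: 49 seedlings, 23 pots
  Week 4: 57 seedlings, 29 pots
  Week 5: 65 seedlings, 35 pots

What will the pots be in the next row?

41

Pots goes 11, 17, 23, 29, 35 → 41 (+6 each step).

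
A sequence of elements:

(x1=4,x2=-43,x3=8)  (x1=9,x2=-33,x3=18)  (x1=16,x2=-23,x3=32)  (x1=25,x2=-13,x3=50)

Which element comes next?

(x1=36,x2=-3,x3=72)

For the x1, perfect squares: 2², 3², 4², …: 4, 9, 16, 25 → 36.
X2: +10 each step, so -43, -33, -23, -13 → -3.
X3 — always 2 × the x1: 8, 18, 32, 50 → 72.
So the next element is (x1=36,x2=-3,x3=72).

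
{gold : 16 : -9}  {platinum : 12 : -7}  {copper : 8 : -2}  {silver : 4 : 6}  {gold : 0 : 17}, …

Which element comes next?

{platinum : -4 : 31}

For the metal, repeats gold → platinum → copper → silver: gold, platinum, copper, silver, gold → platinum.
Second component: −4 each step, so 16, 12, 8, 4, 0 → -4.
Third component — differences are 2, 5, 8, … (increasing by 3 each time): -9, -7, -2, 6, 17 → 31.
So the next element is {platinum : -4 : 31}.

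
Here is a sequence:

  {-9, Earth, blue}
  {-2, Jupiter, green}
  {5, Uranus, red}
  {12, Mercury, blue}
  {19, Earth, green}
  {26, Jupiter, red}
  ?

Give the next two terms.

{33, Uranus, blue}, {40, Mercury, green}

First value — +7 each step: -9, -2, 5, 12, 19, 26 → 33 → 40.
For the planet, repeats Earth → Jupiter → Uranus → Mercury: Earth, Jupiter, Uranus, Mercury, Earth, Jupiter → Uranus → Mercury.
Colour — repeats blue → green → red: blue, green, red, blue, green, red → blue → green.
Putting the parts together: {33, Uranus, blue} and then {40, Mercury, green}.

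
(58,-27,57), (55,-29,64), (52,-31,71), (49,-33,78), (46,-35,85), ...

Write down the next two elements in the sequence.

First slot: 58, 55, 52, 49, 46 → 43 → 40 (−3 each step).
Second slot: −2 each step; -27, -29, -31, -33, -35 → -37 → -39.
Third slot: +7 each step; 57, 64, 71, 78, 85 → 92 → 99.
So the next two elements are (43,-37,92) and (40,-39,99).

(43,-37,92), (40,-39,99)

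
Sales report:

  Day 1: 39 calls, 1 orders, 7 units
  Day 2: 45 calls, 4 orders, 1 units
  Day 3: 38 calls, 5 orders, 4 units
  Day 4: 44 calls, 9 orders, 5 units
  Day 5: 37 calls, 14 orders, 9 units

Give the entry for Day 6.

Calls — alternating steps +6, −7, +6, −7, …: 39, 45, 38, 44, 37 → 43.
Orders: 1, 4, 5, 9, 14 → 23 (each term is the sum of the two before it).
Units: always the previous value of the orders; 7, 1, 4, 5, 9 → 14.
Putting it together: 43 calls, 23 orders, 14 units.

43 calls, 23 orders, 14 units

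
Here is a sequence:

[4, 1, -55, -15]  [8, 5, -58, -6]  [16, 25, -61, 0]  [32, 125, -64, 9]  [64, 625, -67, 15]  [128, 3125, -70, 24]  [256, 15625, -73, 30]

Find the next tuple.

[512, 78125, -76, 39]

First slot — ×2 each step: 4, 8, 16, 32, 64, 128, 256 → 512.
Second slot: ×5 each step; 1, 5, 25, 125, 625, 3125, 15625 → 78125.
Third slot goes -55, -58, -61, -64, -67, -70, -73 → -76 (−3 each step).
Fourth slot: alternating steps +9, +6, +9, +6, …, so -15, -6, 0, 9, 15, 24, 30 → 39.
Putting it together: [512, 78125, -76, 39].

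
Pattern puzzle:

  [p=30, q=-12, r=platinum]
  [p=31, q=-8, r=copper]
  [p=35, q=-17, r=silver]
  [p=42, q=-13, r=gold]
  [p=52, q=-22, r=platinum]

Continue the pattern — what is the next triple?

[p=65, q=-18, r=copper]

P: 30, 31, 35, 42, 52 → 65 (differences are 1, 4, 7, … (increasing by 3 each time)).
Q: alternating steps +4, −9, +4, −9, …; -12, -8, -17, -13, -22 → -18.
R goes platinum, copper, silver, gold, platinum → copper (repeats platinum → copper → silver → gold).
Putting it together: [p=65, q=-18, r=copper].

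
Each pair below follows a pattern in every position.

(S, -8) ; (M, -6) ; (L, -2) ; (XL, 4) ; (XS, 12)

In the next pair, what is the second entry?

22

Size goes S, M, L, XL, XS → S (runs through clothing sizes XS→XL).
Second entry: differences are 2, 4, 6, … (increasing by 2 each time), so -8, -6, -2, 4, 12 → 22.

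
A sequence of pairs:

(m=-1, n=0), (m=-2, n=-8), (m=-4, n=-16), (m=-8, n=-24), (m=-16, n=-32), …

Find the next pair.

M: ×2 each step, so -1, -2, -4, -8, -16 → -32.
For the n, −8 each step: 0, -8, -16, -24, -32 → -40.
Putting it together: (m=-32, n=-40).

(m=-32, n=-40)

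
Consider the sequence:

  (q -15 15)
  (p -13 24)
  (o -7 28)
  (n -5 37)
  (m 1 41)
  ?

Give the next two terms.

Letter: letters move back 1 place in the alphabet; q, p, o, n, m → l → k.
For the second coordinate, alternating steps +2, +6, +2, +6, …: -15, -13, -7, -5, 1 → 3 → 9.
For the third coordinate, alternating steps +9, +4, +9, +4, …: 15, 24, 28, 37, 41 → 50 → 54.
Putting the parts together: (l 3 50) and then (k 9 54).

(l 3 50), (k 9 54)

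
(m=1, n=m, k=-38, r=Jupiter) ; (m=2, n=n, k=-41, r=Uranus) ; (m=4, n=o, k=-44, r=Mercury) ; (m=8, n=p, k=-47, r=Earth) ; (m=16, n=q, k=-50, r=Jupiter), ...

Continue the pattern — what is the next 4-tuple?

For the m, ×2 each step: 1, 2, 4, 8, 16 → 32.
N: letters move forward 1 place in the alphabet; m, n, o, p, q → r.
For the k, −3 each step: -38, -41, -44, -47, -50 → -53.
For the r, repeats Jupiter → Uranus → Mercury → Earth: Jupiter, Uranus, Mercury, Earth, Jupiter → Uranus.
So the next 4-tuple is (m=32, n=r, k=-53, r=Uranus).

(m=32, n=r, k=-53, r=Uranus)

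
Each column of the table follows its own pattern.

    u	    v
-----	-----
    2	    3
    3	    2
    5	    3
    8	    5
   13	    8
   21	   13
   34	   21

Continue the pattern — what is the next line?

Column u: 2, 3, 5, 8, 13, 21, 34 → 55 (each term is the sum of the two before it).
Column v: always the previous value of the column u; 3, 2, 3, 5, 8, 13, 21 → 34.
So the next line is 55  34.

55  34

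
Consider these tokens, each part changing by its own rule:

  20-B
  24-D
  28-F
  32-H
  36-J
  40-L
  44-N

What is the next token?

First component: 20, 24, 28, 32, 36, 40, 44 → 48 (+4 each step).
For the letter, letters move forward 2 places in the alphabet: B, D, F, H, J, L, N → P.
Putting it together: 48-P.

48-P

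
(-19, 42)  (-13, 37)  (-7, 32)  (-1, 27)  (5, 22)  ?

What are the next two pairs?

(11, 17), (17, 12)

First coordinate: -19, -13, -7, -1, 5 → 11 → 17 (+6 each step).
For the second coordinate, −5 each step: 42, 37, 32, 27, 22 → 17 → 12.
Putting the parts together: (11, 17) and then (17, 12).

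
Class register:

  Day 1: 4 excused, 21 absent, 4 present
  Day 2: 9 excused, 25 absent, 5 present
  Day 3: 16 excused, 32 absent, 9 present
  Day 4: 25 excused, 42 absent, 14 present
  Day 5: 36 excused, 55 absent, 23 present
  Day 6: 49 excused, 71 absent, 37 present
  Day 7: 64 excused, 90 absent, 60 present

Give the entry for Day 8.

81 excused, 112 absent, 97 present

Excused goes 4, 9, 16, 25, 36, 49, 64 → 81 (perfect squares: 2², 3², 4², …).
Absent: differences are 4, 7, 10, … (increasing by 3 each time), so 21, 25, 32, 42, 55, 71, 90 → 112.
Present: each term is the sum of the two before it, so 4, 5, 9, 14, 23, 37, 60 → 97.
So the next row is 81 excused, 112 absent, 97 present.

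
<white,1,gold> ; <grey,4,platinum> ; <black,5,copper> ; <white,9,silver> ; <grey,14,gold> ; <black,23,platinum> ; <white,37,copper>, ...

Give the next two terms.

<grey,60,silver>, <black,97,gold>

Shade: repeats white → grey → black; white, grey, black, white, grey, black, white → grey → black.
Second value: each term is the sum of the two before it, so 1, 4, 5, 9, 14, 23, 37 → 60 → 97.
Metal — repeats gold → platinum → copper → silver: gold, platinum, copper, silver, gold, platinum, copper → silver → gold.
So the next two terms are <grey,60,silver> and <black,97,gold>.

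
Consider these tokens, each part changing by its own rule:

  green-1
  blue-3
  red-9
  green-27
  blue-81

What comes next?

red-243

Colour: repeats green → blue → red, so green, blue, red, green, blue → red.
Second component goes 1, 3, 9, 27, 81 → 243 (×3 each step).
So the next token is red-243.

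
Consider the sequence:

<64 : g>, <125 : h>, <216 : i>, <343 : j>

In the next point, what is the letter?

Letter: letters move forward 1 place in the alphabet; g, h, i, j → k.

k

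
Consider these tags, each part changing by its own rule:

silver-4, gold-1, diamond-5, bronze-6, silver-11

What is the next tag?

For the rank, repeats silver → gold → diamond → bronze: silver, gold, diamond, bronze, silver → gold.
Second component goes 4, 1, 5, 6, 11 → 17 (each term is the sum of the two before it).
So the next tag is gold-17.

gold-17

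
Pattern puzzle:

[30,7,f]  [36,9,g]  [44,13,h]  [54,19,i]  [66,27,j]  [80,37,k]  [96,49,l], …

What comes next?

First value — differences are 6, 8, 10, … (increasing by 2 each time): 30, 36, 44, 54, 66, 80, 96 → 114.
Second value — differences are 2, 4, 6, … (increasing by 2 each time): 7, 9, 13, 19, 27, 37, 49 → 63.
Letter: letters move forward 1 place in the alphabet, so f, g, h, i, j, k, l → m.
Putting it together: [114,63,m].

[114,63,m]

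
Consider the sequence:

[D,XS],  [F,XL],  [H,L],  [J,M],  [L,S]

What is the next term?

Letter — letters move forward 2 places in the alphabet: D, F, H, J, L → N.
Size: XS, XL, L, M, S → XS (runs backward through clothing sizes XS→XL).
So the next term is [N,XS].

[N,XS]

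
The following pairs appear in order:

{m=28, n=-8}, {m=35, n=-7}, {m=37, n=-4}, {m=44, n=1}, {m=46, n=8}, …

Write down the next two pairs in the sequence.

M: alternating steps +7, +2, +7, +2, …, so 28, 35, 37, 44, 46 → 53 → 55.
N goes -8, -7, -4, 1, 8 → 17 → 28 (differences are 1, 3, 5, … (increasing by 2 each time)).
So the next two pairs are {m=53, n=17} and {m=55, n=28}.

{m=53, n=17}, {m=55, n=28}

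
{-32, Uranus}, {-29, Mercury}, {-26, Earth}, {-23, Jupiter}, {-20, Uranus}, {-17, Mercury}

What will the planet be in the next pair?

Earth

Planet: repeats Uranus → Mercury → Earth → Jupiter, so Uranus, Mercury, Earth, Jupiter, Uranus, Mercury → Earth.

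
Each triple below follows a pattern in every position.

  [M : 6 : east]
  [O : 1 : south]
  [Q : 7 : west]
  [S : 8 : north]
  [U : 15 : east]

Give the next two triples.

[W : 23 : south], [Y : 38 : west]

Letter: letters move forward 2 places in the alphabet, so M, O, Q, S, U → W → Y.
Second part goes 6, 1, 7, 8, 15 → 23 → 38 (each term is the sum of the two before it).
Direction: repeats east → south → west → north; east, south, west, north, east → south → west.
So the next two triples are [W : 23 : south] and [Y : 38 : west].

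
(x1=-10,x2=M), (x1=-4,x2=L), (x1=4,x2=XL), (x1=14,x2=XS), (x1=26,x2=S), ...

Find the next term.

For the x1, differences are 6, 8, 10, … (increasing by 2 each time): -10, -4, 4, 14, 26 → 40.
X2: runs through clothing sizes XS→XL; M, L, XL, XS, S → M.
So the next term is (x1=40,x2=M).

(x1=40,x2=M)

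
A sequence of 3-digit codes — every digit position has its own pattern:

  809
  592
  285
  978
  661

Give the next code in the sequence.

354

First digit: −3 each step, mod 10; 8, 5, 2, 9, 6 → 3.
Second digit: 0, 9, 8, 7, 6 → 5 (−1 each step, mod 10).
Third digit: +3 each step, mod 10, so 9, 2, 5, 8, 1 → 4.
Combining the parts gives 354.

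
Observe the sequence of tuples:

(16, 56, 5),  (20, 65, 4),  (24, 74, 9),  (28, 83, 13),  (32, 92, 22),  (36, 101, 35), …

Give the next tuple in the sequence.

(40, 110, 57)

First entry goes 16, 20, 24, 28, 32, 36 → 40 (+4 each step).
Second entry: +9 each step, so 56, 65, 74, 83, 92, 101 → 110.
Third entry goes 5, 4, 9, 13, 22, 35 → 57 (each term is the sum of the two before it).
So the next tuple is (40, 110, 57).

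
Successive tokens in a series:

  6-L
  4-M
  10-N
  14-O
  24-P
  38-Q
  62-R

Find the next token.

100-S

First component: each term is the sum of the two before it; 6, 4, 10, 14, 24, 38, 62 → 100.
Letter goes L, M, N, O, P, Q, R → S (letters move forward 1 place in the alphabet).
So the next token is 100-S.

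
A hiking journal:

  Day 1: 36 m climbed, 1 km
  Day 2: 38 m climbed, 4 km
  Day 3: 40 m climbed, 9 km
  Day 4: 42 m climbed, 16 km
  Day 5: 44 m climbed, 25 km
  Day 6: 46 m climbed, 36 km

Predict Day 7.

For the m climbed, +2 each step: 36, 38, 40, 42, 44, 46 → 48.
Km: perfect squares: 1², 2², 3², …, so 1, 4, 9, 16, 25, 36 → 49.
Putting it together: 48 m climbed, 49 km.

48 m climbed, 49 km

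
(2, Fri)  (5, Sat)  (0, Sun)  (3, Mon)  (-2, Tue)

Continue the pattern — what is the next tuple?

First component: alternating steps +3, −5, +3, −5, …, so 2, 5, 0, 3, -2 → 1.
Day: runs through the weekdays Mon→Sun; Fri, Sat, Sun, Mon, Tue → Wed.
Putting it together: (1, Wed).

(1, Wed)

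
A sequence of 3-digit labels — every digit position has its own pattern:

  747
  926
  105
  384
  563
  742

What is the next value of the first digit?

First digit goes 7, 9, 1, 3, 5, 7 → 9 (+2 each step, mod 10).

9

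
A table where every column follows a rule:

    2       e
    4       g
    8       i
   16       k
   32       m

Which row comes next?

For the first component, ×2 each step: 2, 4, 8, 16, 32 → 64.
Letter: letters move forward 2 places in the alphabet, so e, g, i, k, m → o.
Combining the parts gives 64  o.

64  o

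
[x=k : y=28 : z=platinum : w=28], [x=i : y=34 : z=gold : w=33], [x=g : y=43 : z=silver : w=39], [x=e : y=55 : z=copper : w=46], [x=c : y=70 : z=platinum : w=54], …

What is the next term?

[x=a : y=88 : z=gold : w=63]

X: letters move back 2 places in the alphabet, so k, i, g, e, c → a.
Y goes 28, 34, 43, 55, 70 → 88 (differences are 6, 9, 12, … (increasing by 3 each time)).
Z: repeats platinum → gold → silver → copper, so platinum, gold, silver, copper, platinum → gold.
For the w, differences are 5, 6, 7, … (increasing by 1 each time): 28, 33, 39, 46, 54 → 63.
Putting it together: [x=a : y=88 : z=gold : w=63].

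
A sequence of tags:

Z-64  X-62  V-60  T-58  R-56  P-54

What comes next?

For the letter, letters move back 2 places in the alphabet: Z, X, V, T, R, P → N.
For the second component, −2 each step: 64, 62, 60, 58, 56, 54 → 52.
Putting it together: N-52.

N-52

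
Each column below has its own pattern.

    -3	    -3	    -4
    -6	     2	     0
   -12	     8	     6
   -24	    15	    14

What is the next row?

-48  23  24

First component: -3, -6, -12, -24 → -48 (×2 each step).
For the second component, differences are 5, 6, 7, … (increasing by 1 each time): -3, 2, 8, 15 → 23.
Third component — differences are 4, 6, 8, … (increasing by 2 each time): -4, 0, 6, 14 → 24.
So the next row is -48  23  24.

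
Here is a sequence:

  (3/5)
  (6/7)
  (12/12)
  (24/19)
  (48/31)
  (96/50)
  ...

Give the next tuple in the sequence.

(192/81)

First coordinate goes 3, 6, 12, 24, 48, 96 → 192 (×2 each step).
Second coordinate — each term is the sum of the two before it: 5, 7, 12, 19, 31, 50 → 81.
Putting it together: (192/81).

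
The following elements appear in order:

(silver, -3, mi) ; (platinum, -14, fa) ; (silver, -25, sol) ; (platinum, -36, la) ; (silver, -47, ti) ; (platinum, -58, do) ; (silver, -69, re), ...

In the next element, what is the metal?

platinum

Metal goes silver, platinum, silver, platinum, silver, platinum, silver → platinum (alternates silver ↔ platinum).
Second coordinate goes -3, -14, -25, -36, -47, -58, -69 → -80 (−11 each step).
Note: runs through the solfège scale do→ti; mi, fa, sol, la, ti, do, re → mi.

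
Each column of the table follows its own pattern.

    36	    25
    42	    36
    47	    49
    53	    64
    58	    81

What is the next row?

64  100

First component goes 36, 42, 47, 53, 58 → 64 (alternating steps +6, +5, +6, +5, …).
Second component: perfect squares: 5², 6², 7², …, so 25, 36, 49, 64, 81 → 100.
Combining the parts gives 64  100.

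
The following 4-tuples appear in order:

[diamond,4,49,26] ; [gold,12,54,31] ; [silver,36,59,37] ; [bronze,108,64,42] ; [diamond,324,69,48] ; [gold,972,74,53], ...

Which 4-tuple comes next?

[silver,2916,79,59]

Rank goes diamond, gold, silver, bronze, diamond, gold → silver (repeats diamond → gold → silver → bronze).
Second part: ×3 each step, so 4, 12, 36, 108, 324, 972 → 2916.
Third part — +5 each step: 49, 54, 59, 64, 69, 74 → 79.
Fourth part: alternating steps +5, +6, +5, +6, …, so 26, 31, 37, 42, 48, 53 → 59.
Putting it together: [silver,2916,79,59].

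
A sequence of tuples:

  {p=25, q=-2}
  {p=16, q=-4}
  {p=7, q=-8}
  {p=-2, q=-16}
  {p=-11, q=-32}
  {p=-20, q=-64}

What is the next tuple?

{p=-29, q=-128}

P — −9 each step: 25, 16, 7, -2, -11, -20 → -29.
Q: ×2 each step; -2, -4, -8, -16, -32, -64 → -128.
Putting it together: {p=-29, q=-128}.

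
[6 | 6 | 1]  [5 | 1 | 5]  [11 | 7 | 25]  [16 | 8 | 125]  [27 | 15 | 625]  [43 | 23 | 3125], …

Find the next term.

[70 | 38 | 15625]

First entry goes 6, 5, 11, 16, 27, 43 → 70 (each term is the sum of the two before it).
Second entry goes 6, 1, 7, 8, 15, 23 → 38 (each term is the sum of the two before it).
Third entry — ×5 each step: 1, 5, 25, 125, 625, 3125 → 15625.
So the next term is [70 | 38 | 15625].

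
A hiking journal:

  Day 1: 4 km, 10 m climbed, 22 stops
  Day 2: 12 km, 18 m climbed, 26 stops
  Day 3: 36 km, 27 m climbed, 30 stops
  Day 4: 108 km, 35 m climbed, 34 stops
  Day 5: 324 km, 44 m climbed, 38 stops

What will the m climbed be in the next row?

52

M climbed: 10, 18, 27, 35, 44 → 52 (alternating steps +8, +9, +8, +9, …).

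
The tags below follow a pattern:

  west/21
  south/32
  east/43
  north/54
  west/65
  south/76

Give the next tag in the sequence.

Direction: west, south, east, north, west, south → east (repeats west → south → east → north).
Second component goes 21, 32, 43, 54, 65, 76 → 87 (+11 each step).
So the next tag is east/87.

east/87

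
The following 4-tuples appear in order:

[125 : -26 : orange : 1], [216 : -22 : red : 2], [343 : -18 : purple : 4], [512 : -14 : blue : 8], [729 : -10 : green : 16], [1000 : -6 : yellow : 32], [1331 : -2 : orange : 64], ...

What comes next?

[1728 : 2 : red : 128]

First coordinate — perfect cubes: 5³, 6³, 7³, …: 125, 216, 343, 512, 729, 1000, 1331 → 1728.
Second coordinate: +4 each step, so -26, -22, -18, -14, -10, -6, -2 → 2.
Colour: repeats orange → red → purple → blue → green → yellow, so orange, red, purple, blue, green, yellow, orange → red.
For the fourth coordinate, ×2 each step: 1, 2, 4, 8, 16, 32, 64 → 128.
Combining the parts gives [1728 : 2 : red : 128].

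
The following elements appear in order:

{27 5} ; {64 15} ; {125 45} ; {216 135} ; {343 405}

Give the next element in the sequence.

{512 1215}

First component: perfect cubes: 3³, 4³, 5³, …, so 27, 64, 125, 216, 343 → 512.
Second component: ×3 each step; 5, 15, 45, 135, 405 → 1215.
Putting it together: {512 1215}.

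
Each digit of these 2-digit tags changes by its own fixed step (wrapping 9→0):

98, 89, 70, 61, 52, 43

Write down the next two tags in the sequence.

34 then 25

First digit: 9, 8, 7, 6, 5, 4 → 3 → 2 (−1 each step, mod 10).
Second digit goes 8, 9, 0, 1, 2, 3 → 4 → 5 (+1 each step, mod 10).
So the next two tags are 34 and 25.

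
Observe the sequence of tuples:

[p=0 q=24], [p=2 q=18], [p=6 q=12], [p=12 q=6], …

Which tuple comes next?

[p=20 q=0]

P: differences are 2, 4, 6, … (increasing by 2 each time), so 0, 2, 6, 12 → 20.
Q: 24, 18, 12, 6 → 0 (−6 each step).
So the next tuple is [p=20 q=0].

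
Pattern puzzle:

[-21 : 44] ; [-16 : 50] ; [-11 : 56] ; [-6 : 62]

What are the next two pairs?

[-1 : 68], [4 : 74]

First part: -21, -16, -11, -6 → -1 → 4 (+5 each step).
Second part goes 44, 50, 56, 62 → 68 → 74 (+6 each step).
Putting the parts together: [-1 : 68] and then [4 : 74].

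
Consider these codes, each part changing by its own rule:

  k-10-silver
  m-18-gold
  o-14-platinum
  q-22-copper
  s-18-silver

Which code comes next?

Letter: letters move forward 2 places in the alphabet; k, m, o, q, s → u.
Second component: alternating steps +8, −4, +8, −4, …, so 10, 18, 14, 22, 18 → 26.
Metal: repeats silver → gold → platinum → copper, so silver, gold, platinum, copper, silver → gold.
Putting it together: u-26-gold.

u-26-gold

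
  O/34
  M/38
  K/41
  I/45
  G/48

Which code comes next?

Letter — letters move back 2 places in the alphabet: O, M, K, I, G → E.
Second component: 34, 38, 41, 45, 48 → 52 (alternating steps +4, +3, +4, +3, …).
Putting it together: E/52.

E/52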